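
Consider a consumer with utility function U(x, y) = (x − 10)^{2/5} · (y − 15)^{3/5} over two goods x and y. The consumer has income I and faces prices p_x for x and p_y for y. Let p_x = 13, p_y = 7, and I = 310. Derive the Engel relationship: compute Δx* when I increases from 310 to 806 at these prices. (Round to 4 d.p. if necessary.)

Let x' = x−10, y' = y−15. MRS = (2/3)·y'/x' = p_x/p_y.
Substituting into the budget: x* = 10 + 0.4·(I − 10·p_x − 15·p_y)/p_x, and y* = 15 + 0.6·(…)/p_y.
Discretionary income = 310 − 10·13 − 15·7 = 75; x* = 10 + 0.4·75/13 = 12.3077.
At I' = 806: x* = 27.5692. Change: 27.5692 − 12.3077 = 15.2615.

Δx* = 15.2615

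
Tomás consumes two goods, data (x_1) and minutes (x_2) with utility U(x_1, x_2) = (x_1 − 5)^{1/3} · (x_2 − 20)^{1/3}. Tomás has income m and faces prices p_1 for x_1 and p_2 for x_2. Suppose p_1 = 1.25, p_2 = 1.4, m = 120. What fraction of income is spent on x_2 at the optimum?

Let x_1' = x_1−5, x_2' = x_2−20. MRS = x_2'/x_1' = p_1/p_2.
Substituting into the budget: x_1* = 5 + 0.5·(m − 5·p_1 − 20·p_2)/p_1, and x_2* = 20 + 0.5·(…)/p_2.
Discretionary income = 120 − 5·1.25 − 20·1.4 = 85.75; x_1* = 5 + 0.5·85.75/1.25 = 39.3; x_2* = 20 + 0.5·85.75/1.4 = 50.625.
Expenditure on x_2: 1.4·50.625 = 70.875; share = 0.5906.

share on x_2 = 0.5906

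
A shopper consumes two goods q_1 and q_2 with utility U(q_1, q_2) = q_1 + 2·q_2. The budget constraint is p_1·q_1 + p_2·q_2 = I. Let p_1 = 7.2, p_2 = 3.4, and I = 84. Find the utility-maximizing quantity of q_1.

Perfect substitutes: compare marginal utility per dollar. 1/p_1 vs 2/p_2 → 0.1389 vs 0.5882.
q_2 gives more utility per dollar, so spend all income on q_2: q_2* = I/p_2, q_1* = 0.
Numerically: q_1* = 0, q_2* = 24.7059.

q_1* = 0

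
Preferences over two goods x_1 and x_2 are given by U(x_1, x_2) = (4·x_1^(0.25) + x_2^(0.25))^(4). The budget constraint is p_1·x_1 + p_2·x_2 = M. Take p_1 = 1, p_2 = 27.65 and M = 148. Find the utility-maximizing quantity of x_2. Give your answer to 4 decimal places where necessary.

From the CES first-order condition, 4·(x_2/x_1)^(0.75) = p_1/p_2.
Hence x_2/x_1 = ((1/4)·p_1/p_2)^(1/(0.75)), i.e. raised to the 4/3 power.
Substitute x_2 = (x_2/x_1)·x_1 into the budget: x_1* = M/(p_1 + p_2·(x_2/x_1)).
Numerically x_2/x_1 = 0.001884, so x_1* = 148/(1 + 27.65·0.001884) = 140.6734 and x_2* = 0.001884·140.6734 = 0.265.

x_2* = 0.265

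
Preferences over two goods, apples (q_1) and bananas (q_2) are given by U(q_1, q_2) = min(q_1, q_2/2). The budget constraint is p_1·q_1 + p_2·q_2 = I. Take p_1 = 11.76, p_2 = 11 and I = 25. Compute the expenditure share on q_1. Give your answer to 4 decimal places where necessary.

share on q_1 = 0.3483

Leontief preferences: the optimum is at the kink where q_1/1 = q_2/2, i.e. q_2 = 2·q_1.
Budget: p_1·q_1 + p_2·2·q_1 = I, so (p_1 + 2·p_2)·q_1 = I.
Demand: q_1*(p_1,p_2,I) = I/(p_1 + 2·p_2), q_2* = 2·I/(p_1 + 2·p_2).
Here 11.76 + 2·11 = 33.76, giving q_1* = 0.7405 and q_2* = 1.481.
Expenditure on q_1: 11.76·0.7405 = 8.7085; share = 0.3483.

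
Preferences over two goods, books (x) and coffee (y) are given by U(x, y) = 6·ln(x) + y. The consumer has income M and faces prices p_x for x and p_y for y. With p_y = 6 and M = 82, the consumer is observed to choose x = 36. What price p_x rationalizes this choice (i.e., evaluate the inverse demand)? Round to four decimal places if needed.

MU_x = 6/x, MU_y = 1. Tangency: 6/x = p_x/p_y.
So x*(p_x,p_y) = 6·p_y/p_x, independent of income; and y* = (M − 6·p_y)/p_y.
Set x* = 36 in the demand function and solve for p_x: p_x = 1.

p_x = 1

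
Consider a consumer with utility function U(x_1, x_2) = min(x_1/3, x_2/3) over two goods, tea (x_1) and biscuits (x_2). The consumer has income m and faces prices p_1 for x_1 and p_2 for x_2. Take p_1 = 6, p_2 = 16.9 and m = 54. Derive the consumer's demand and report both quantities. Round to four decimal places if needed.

With perfect complements, no substitution: consume in ratio x_1:x_2 = 3:3.
Budget: p_1·x_1 + p_2·x_1 = m, so (3·p_1 + 3·p_2)·x_1 = 3·m.
Demand: x_1*(p_1,p_2,m) = 3·m/(3·p_1 + 3·p_2), x_2* = 3·m/(3·p_1 + 3·p_2).
Here 3·6 + 3·16.9 = 68.7, giving x_1* = 2.3581 and x_2* = 2.3581.

x_1* = 2.3581, x_2* = 2.3581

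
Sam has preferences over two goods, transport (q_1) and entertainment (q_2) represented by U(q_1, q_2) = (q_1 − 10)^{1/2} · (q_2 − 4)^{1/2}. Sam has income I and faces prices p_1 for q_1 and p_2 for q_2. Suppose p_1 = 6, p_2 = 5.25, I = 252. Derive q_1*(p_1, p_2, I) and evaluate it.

q_1* = 24.25

MRS = (q_2−4)/(q_1−10). Tangency with p_1/p_2 gives q_2−4 = (p_1/p_2)·(q_1−10).
Substituting into the budget: q_1* = 10 + 0.5·(I − 10·p_1 − 4·p_2)/p_1, and q_2* = 4 + 0.5·(…)/p_2.
Discretionary income = 252 − 10·6 − 4·5.25 = 171; q_1* = 10 + 0.5·171/6 = 24.25.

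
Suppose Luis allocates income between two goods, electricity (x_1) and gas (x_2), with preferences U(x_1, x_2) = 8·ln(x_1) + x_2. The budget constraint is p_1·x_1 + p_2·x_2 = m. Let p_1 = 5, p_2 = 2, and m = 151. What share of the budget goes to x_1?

Set MRS = p_1/p_2: (8/x_1)/1 = p_1/p_2.
So x_1*(p_1,p_2) = 8·p_2/p_1, independent of income; and x_2* = (m − 8·p_2)/p_2.
At the given prices: x_1* = 8·2/5 = 3.2, and x_2* = 67.5.
Expenditure on x_1: 5·3.2 = 16; share = 0.106.

share on x_1 = 0.106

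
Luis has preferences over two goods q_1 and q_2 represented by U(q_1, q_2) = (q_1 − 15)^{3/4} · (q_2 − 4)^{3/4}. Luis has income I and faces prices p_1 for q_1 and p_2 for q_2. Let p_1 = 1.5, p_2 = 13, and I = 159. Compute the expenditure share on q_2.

Let q_1' = q_1−15, q_2' = q_2−4. MRS = q_2'/q_1' = p_1/p_2.
Substituting into the budget: q_1* = 15 + 0.5·(I − 15·p_1 − 4·p_2)/p_1, and q_2* = 4 + 0.5·(…)/p_2.
Discretionary income = 159 − 15·1.5 − 4·13 = 84.5; q_1* = 15 + 0.5·84.5/1.5 = 43.1667; q_2* = 4 + 0.5·84.5/13 = 7.25.
Expenditure on q_2: 13·7.25 = 94.25; share = 0.5928.

share on q_2 = 0.5928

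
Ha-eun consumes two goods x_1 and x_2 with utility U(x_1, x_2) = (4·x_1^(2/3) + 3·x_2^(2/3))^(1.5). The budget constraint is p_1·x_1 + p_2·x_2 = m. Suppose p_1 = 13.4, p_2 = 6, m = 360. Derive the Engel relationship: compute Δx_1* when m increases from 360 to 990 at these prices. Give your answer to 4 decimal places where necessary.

Substitute x_2 = (x_2/x_1)·x_1 into the budget: x_1* = m/(p_1 + p_2·(x_2/x_1)).
Numerically x_2/x_1 = 4.699422, so x_1* = 360/(13.4 + 6·4.699422) = 8.6546.
At m' = 990: x_1* = 23.8001. Change: 23.8001 − 8.6546 = 15.1455.

Δx_1* = 15.1455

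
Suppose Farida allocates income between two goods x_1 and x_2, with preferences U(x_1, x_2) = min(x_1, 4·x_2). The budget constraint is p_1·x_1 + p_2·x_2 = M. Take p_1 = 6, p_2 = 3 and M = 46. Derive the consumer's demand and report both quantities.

x_1* = 6.8148, x_2* = 1.7037

With perfect complements, no substitution: consume in ratio x_1:x_2 = 4:1.
Budget: p_1·x_1 + p_2·(1/4)·x_1 = M, so (4·p_1 + p_2)·x_1 = 4·M.
Demand: x_1*(p_1,p_2,M) = 4·M/(4·p_1 + p_2), x_2* = M/(4·p_1 + p_2).
Here 4·6 + 3 = 27, giving x_1* = 6.8148 and x_2* = 1.7037.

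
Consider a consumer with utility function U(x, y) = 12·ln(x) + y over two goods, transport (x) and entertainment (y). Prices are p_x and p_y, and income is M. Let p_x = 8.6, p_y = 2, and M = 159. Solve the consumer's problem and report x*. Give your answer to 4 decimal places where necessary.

x* = 2.7907

Set MRS = p_x/p_y: (12/x)/1 = p_x/p_y.
So x*(p_x,p_y) = 12·p_y/p_x, independent of income; and y* = (M − 12·p_y)/p_y.
At the given prices: x* = 12·2/8.6 = 2.7907.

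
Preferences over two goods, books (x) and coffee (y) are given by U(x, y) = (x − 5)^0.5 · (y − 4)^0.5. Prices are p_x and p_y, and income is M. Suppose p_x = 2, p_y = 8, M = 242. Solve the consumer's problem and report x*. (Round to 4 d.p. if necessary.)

x* = 55

MRS = (y−4)/(x−5). Tangency with p_x/p_y gives y−4 = (p_x/p_y)·(x−5).
After buying the subsistence bundle (5, 4), a share 0.5 of the remaining income goes to x: x* = 5 + 0.5·(M − 5p_x − 4p_y)/p_x.
Discretionary income = 242 − 5·2 − 4·8 = 200; x* = 5 + 0.5·200/2 = 55.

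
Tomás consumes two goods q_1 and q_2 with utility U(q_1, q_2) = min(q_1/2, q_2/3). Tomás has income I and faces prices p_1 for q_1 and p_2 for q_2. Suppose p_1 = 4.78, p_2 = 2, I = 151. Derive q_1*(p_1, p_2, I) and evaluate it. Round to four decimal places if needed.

Leontief preferences: the optimum is at the kink where q_1/2 = q_2/3, i.e. q_2 = (3/2)·q_1.
Budget: p_1·q_1 + p_2·(3/2)·q_1 = I, so (2·p_1 + 3·p_2)·q_1 = 2·I.
Demand: q_1*(p_1,p_2,I) = 2·I/(2·p_1 + 3·p_2), q_2* = 3·I/(2·p_1 + 3·p_2).
Here 2·4.78 + 3·2 = 15.56, giving q_1* = 19.4087.

q_1* = 19.4087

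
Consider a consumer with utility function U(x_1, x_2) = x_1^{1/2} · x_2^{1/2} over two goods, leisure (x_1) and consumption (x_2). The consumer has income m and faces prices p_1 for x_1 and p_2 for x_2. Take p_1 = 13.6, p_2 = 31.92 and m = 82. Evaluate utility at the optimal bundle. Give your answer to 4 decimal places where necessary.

V = 1.9678

At p_1=13.6, p_2=31.92, m=82: x_1* = 0.5·82/13.6 = 3.0147, x_2* = 1.2845.
Utility at the optimum: U(3.0147, 1.2845) = 1.9678.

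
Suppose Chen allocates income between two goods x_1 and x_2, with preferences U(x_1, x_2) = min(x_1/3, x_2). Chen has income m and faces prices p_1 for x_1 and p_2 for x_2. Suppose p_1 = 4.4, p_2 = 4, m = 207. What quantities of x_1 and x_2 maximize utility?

With perfect complements, no substitution: consume in ratio x_1:x_2 = 3:1.
Budget: p_1·x_1 + p_2·(1/3)·x_1 = m, so (3·p_1 + p_2)·x_1 = 3·m.
Demand: x_1*(p_1,p_2,m) = 3·m/(3·p_1 + p_2), x_2* = m/(3·p_1 + p_2).
Here 3·4.4 + 4 = 17.2, giving x_1* = 36.1047 and x_2* = 12.0349.

x_1* = 36.1047, x_2* = 12.0349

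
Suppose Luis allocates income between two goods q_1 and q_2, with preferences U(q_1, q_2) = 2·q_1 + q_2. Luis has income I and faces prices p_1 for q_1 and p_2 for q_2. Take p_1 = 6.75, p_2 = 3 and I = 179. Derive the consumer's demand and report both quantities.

q_2 gives more utility per dollar, so spend all income on q_2: q_2* = I/p_2, q_1* = 0.
Numerically: q_1* = 0, q_2* = 59.6667.

q_1* = 0, q_2* = 59.6667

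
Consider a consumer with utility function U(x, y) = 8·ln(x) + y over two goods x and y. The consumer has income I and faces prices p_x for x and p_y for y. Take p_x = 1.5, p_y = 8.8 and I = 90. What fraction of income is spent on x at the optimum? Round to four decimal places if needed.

MU_x = 8/x, MU_y = 1. Tangency: 8/x = p_x/p_y.
So x*(p_x,p_y) = 8·p_y/p_x, independent of income; and y* = (I − 8·p_y)/p_y.
At the given prices: x* = 8·8.8/1.5 = 46.9333, and y* = 2.2273.
Expenditure on x: 1.5·46.9333 = 70.4; share = 0.7822.

share on x = 0.7822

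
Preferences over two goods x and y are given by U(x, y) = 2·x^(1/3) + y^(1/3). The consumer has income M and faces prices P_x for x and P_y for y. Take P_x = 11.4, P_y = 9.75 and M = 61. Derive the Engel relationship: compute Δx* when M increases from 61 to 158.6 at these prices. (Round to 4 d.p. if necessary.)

From the CES first-order condition, 2·(y/x)^(2/3) = P_x/P_y.
Solve for the ratio: y/x = [(1/2)·P_x/P_y]^(1.5).
With the ratio pinned down, the budget gives x* = M/(P_x + P_y·(y/x)) and y* = (y/x)·x*.
Numerically y/x = 0.446998, so x* = 61/(11.4 + 9.75·0.446998) = 3.871.
At M' = 158.6: x* = 10.0646. Change: 10.0646 − 3.871 = 6.1936.

Δx* = 6.1936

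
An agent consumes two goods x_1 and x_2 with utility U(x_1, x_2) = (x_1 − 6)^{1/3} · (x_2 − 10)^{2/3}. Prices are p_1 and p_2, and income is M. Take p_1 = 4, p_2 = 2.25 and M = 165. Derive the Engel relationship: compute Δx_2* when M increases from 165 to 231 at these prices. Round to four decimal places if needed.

Δx_2* = 19.5556

Let x_1' = x_1−6, x_2' = x_2−10. MRS = (1/2)·x_2'/x_1' = p_1/p_2.
Substituting into the budget: x_1* = 6 + 1/3·(M − 6·p_1 − 10·p_2)/p_1, and x_2* = 10 + 2/3·(…)/p_2.
Discretionary income = 165 − 6·4 − 10·2.25 = 118.5; x_2* = 10 + 2/3·118.5/2.25 = 45.1111.
At M' = 231: x_2* = 64.6667. Change: 64.6667 − 45.1111 = 19.5556.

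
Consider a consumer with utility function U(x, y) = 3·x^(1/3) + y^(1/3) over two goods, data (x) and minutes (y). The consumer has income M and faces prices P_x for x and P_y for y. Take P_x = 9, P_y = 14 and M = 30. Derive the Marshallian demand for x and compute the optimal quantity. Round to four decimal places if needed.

MU_x ∝ 3·x^(-2/3), MU_y ∝ y^(-2/3), so MRS = 3·(y/x)^(2/3) = P_x/P_y.
Hence y/x = ((1/3)·P_x/P_y)^(1/(2/3)), i.e. raised to the 1.5 power.
Substitute y = (y/x)·x into the budget: x* = M/(P_x + P_y·(y/x)).
Numerically y/x = 0.099195, so x* = 30/(9 + 14·0.099195) = 2.8877.

x* = 2.8877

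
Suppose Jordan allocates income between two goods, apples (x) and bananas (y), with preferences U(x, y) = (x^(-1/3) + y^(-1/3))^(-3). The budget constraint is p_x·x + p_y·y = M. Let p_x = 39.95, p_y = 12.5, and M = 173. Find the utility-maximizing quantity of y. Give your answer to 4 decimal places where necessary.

y* = 5.922

From the CES first-order condition, (y/x)^(4/3) = p_x/p_y.
Hence y/x = (p_x/p_y)^(1/(4/3)), i.e. raised to the 0.75 power.
Substitute y = (y/x)·x into the budget: x* = M/(p_x + p_y·(y/x)).
Numerically y/x = 2.390315, so x* = 173/(39.95 + 12.5·2.390315) = 2.4775 and y* = 2.390315·2.4775 = 5.922.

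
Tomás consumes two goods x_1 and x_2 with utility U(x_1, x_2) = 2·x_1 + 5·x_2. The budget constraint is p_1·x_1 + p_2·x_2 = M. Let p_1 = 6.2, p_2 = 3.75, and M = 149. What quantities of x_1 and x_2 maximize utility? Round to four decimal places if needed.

Linear utility — the consumer picks whichever good has higher MU/price: 2/6.2 = 0.3226 vs 5/3.75 = 1.3333.
x_2 gives more utility per dollar, so spend all income on x_2: x_2* = M/p_2, x_1* = 0.
Numerically: x_1* = 0, x_2* = 39.7333.

x_1* = 0, x_2* = 39.7333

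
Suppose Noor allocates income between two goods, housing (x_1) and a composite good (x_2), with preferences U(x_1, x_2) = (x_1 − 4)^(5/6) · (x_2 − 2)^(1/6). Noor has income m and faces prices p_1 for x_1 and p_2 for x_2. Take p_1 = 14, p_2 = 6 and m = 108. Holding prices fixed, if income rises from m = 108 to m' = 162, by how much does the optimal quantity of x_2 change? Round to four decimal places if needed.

After buying the subsistence bundle (4, 2), a share 5/6 of the remaining income goes to x_1: x_1* = 4 + 5/6·(m − 4p_1 − 2p_2)/p_1.
Discretionary income = 108 − 4·14 − 2·6 = 40; x_2* = 2 + 1/6·40/6 = 3.1111.
At m' = 162: x_2* = 4.6111. Change: 4.6111 − 3.1111 = 1.5.

Δx_2* = 1.5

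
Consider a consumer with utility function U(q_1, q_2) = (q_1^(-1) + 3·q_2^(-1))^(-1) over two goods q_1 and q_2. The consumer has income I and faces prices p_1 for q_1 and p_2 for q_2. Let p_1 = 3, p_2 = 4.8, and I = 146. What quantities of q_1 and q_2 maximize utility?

q_1* = 15.2518, q_2* = 20.8843

MRS = MU_q_1/MU_q_2 = (1/3)·(q_2/q_1)^(2). Set equal to p_1/p_2.
Solve for the ratio: q_2/q_1 = [3·p_1/p_2]^(0.5).
Substitute q_2 = (q_2/q_1)·q_1 into the budget: q_1* = I/(p_1 + p_2·(q_2/q_1)).
Numerically q_2/q_1 = 1.369306, so q_1* = 146/(3 + 4.8·1.369306) = 15.2518 and q_2* = 1.369306·15.2518 = 20.8843.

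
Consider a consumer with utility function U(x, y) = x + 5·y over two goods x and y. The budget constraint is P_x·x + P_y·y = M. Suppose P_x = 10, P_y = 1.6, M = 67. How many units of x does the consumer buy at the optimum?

Perfect substitutes: compare marginal utility per dollar. 1/P_x vs 5/P_y → 0.1 vs 3.125.
y gives more utility per dollar, so spend all income on y: y* = M/P_y, x* = 0.
Numerically: x* = 0, y* = 41.875.

x* = 0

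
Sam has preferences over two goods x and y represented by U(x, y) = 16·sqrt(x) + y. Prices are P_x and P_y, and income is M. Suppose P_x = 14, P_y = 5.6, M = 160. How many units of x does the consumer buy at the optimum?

MU_x = 8/√x, MU_y = 1. Tangency: 8/√x = P_x/P_y.
Solve: √x = 8·P_y/P_x, so x*(P_x,P_y) = (8·P_y/P_x)², and y* = (M − P_x·x*)/P_y.
Plugging in: x* = (8·5.6/14)² = 10.24.

x* = 10.24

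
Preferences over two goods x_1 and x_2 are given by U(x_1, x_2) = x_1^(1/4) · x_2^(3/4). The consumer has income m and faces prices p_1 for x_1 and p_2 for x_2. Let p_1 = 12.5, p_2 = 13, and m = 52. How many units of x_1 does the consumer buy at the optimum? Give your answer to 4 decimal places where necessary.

x_1* = 1.04

MU_x_1/MU_x_2 = (0.25·x_2)/(0.75·x_1); tangency sets this equal to p_1/p_2.
So 0.25·p_2·x_2 = 0.75·p_1·x_1; combined with the budget, a share 0.25 of income goes to x_1.
Demand: x_1*(p_1,p_2,m) = 0.25·m/p_1 and x_2* = 0.75·m/p_2.
At p_1=12.5, p_2=13, m=52: x_1* = 0.25·52/12.5 = 1.04.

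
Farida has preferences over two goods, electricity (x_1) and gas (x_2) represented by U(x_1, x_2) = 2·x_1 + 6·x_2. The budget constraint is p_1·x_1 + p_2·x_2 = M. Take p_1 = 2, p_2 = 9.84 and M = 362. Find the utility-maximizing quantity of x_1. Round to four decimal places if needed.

x_1* = 181

x_1 gives more utility per dollar, so spend all income on x_1: x_1* = M/p_1, x_2* = 0.
Numerically: x_1* = 181, x_2* = 0.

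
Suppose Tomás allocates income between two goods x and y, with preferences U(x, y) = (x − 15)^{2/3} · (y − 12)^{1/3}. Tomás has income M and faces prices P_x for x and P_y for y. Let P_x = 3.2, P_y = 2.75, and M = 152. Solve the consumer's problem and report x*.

x* = 29.7917

MRS = 2·(y−12)/(x−15). Tangency with P_x/P_y gives y−12 = (1/2)·(P_x/P_y)·(x−15).
After buying the subsistence bundle (15, 12), a share 2/3 of the remaining income goes to x: x* = 15 + 2/3·(M − 15P_x − 12P_y)/P_x.
Discretionary income = 152 − 15·3.2 − 12·2.75 = 71; x* = 15 + 2/3·71/3.2 = 29.7917.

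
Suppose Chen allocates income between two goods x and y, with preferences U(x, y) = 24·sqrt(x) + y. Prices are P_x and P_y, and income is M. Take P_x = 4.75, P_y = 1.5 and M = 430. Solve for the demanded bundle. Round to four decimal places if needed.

x* = 14.3601, y* = 241.193

Solve: √x = 12·P_y/P_x, so x*(P_x,P_y) = (12·P_y/P_x)², and y* = (M − P_x·x*)/P_y.
Plugging in: x* = (12·1.5/4.75)² = 14.3601, y* = 241.193.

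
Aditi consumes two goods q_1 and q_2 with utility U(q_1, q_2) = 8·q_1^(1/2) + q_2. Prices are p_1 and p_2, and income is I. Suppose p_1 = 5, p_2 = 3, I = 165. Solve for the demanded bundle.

MU_q_1 = 4/√q_1, MU_q_2 = 1. Tangency: 4/√q_1 = p_1/p_2.
Solve: √q_1 = 4·p_2/p_1, so q_1*(p_1,p_2) = (4·p_2/p_1)², and q_2* = (I − p_1·q_1*)/p_2.
Plugging in: q_1* = (4·3/5)² = 5.76, q_2* = 45.4.

q_1* = 5.76, q_2* = 45.4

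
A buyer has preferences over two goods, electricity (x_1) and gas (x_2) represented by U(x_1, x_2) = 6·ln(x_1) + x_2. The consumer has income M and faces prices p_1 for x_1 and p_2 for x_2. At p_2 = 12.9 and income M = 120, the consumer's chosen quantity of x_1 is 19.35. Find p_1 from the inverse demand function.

p_1 = 4

MU_x_1 = 6/x_1, MU_x_2 = 1. Tangency: 6/x_1 = p_1/p_2.
So x_1*(p_1,p_2) = 6·p_2/p_1, independent of income; and x_2* = (M − 6·p_2)/p_2.
Set x_1* = 19.35 in the demand function and solve for p_1: p_1 = 4.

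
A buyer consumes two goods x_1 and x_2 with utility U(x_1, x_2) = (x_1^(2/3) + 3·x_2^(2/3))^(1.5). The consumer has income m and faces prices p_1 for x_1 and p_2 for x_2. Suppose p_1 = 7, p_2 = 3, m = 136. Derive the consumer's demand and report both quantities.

x_1* = 0.1313, x_2* = 45.027

From the CES first-order condition, (1/3)·(x_2/x_1)^(1/3) = p_1/p_2.
Solve for the ratio: x_2/x_1 = [3·p_1/p_2]^(3).
With the ratio pinned down, the budget gives x_1* = m/(p_1 + p_2·(x_2/x_1)) and x_2* = (x_2/x_1)·x_1*.
Numerically x_2/x_1 = 343, so x_1* = 136/(7 + 3·343) = 0.1313 and x_2* = 343·0.1313 = 45.027.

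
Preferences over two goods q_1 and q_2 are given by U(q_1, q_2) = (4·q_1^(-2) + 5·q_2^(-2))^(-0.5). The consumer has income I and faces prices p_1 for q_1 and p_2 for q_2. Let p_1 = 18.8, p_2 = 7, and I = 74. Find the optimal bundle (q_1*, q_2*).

From the CES first-order condition, (4/5)·(q_2/q_1)^(3) = p_1/p_2.
Hence q_2/q_1 = ((5/4)·p_1/p_2)^(1/(3)), i.e. raised to the 1/3 power.
Substitute q_2 = (q_2/q_1)·q_1 into the budget: q_1* = I/(p_1 + p_2·(q_2/q_1)).
Numerically q_2/q_1 = 1.49735, so q_1* = 74/(18.8 + 7·1.49735) = 2.5272 and q_2* = 1.49735·2.5272 = 3.7841.

q_1* = 2.5272, q_2* = 3.7841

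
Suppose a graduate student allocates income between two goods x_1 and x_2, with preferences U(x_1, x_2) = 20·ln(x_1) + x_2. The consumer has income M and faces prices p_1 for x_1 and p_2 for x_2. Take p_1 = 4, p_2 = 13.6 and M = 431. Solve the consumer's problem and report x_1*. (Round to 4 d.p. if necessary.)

x_1* = 68

MU_x_1 = 20/x_1, MU_x_2 = 1. Tangency: 20/x_1 = p_1/p_2.
So x_1*(p_1,p_2) = 20·p_2/p_1, independent of income; and x_2* = (M − 20·p_2)/p_2.
At the given prices: x_1* = 20·13.6/4 = 68.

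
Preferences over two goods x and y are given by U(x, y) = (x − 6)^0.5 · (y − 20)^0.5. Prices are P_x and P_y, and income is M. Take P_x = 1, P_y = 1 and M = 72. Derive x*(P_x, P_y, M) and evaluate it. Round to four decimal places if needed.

x* = 29

Let x' = x−6, y' = y−20. MRS = y'/x' = P_x/P_y.
After buying the subsistence bundle (6, 20), a share 0.5 of the remaining income goes to x: x* = 6 + 0.5·(M − 6P_x − 20P_y)/P_x.
Discretionary income = 72 − 6·1 − 20·1 = 46; x* = 6 + 0.5·46/1 = 29.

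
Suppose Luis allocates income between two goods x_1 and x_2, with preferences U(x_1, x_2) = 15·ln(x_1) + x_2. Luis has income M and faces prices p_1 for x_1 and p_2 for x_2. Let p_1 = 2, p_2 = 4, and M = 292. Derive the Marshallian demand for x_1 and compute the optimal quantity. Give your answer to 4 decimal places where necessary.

x_1* = 30

MU_x_1 = 15/x_1, MU_x_2 = 1. Tangency: 15/x_1 = p_1/p_2.
So x_1*(p_1,p_2) = 15·p_2/p_1, independent of income; and x_2* = (M − 15·p_2)/p_2.
At the given prices: x_1* = 15·4/2 = 30.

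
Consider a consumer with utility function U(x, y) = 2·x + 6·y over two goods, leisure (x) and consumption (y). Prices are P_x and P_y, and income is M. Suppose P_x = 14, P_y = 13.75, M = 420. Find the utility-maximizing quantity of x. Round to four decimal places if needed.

x* = 0

Linear utility — the consumer picks whichever good has higher MU/price: 2/14 = 0.1429 vs 6/13.75 = 0.4364.
y gives more utility per dollar, so spend all income on y: y* = M/P_y, x* = 0.
Numerically: x* = 0, y* = 30.5455.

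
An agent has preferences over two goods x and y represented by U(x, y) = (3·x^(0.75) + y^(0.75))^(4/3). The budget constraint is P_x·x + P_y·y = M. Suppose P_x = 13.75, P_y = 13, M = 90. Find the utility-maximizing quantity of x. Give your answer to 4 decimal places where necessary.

x* = 6.4512

MRS = MU_x/MU_y = 3·(y/x)^(0.25). Set equal to P_x/P_y.
Hence y/x = ((1/3)·P_x/P_y)^(1/(0.25)), i.e. raised to the 4 power.
With the ratio pinned down, the budget gives x* = M/(P_x + P_y·(y/x)) and y* = (y/x)·x*.
Numerically y/x = 0.015451, so x* = 90/(13.75 + 13·0.015451) = 6.4512.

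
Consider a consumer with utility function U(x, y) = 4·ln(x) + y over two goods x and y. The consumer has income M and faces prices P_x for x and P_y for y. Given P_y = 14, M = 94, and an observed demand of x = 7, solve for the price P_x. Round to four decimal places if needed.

MU_x = 4/x, MU_y = 1. Tangency: 4/x = P_x/P_y.
So x*(P_x,P_y) = 4·P_y/P_x, independent of income; and y* = (M − 4·P_y)/P_y.
Set x* = 7 in the demand function and solve for P_x: P_x = 8.

P_x = 8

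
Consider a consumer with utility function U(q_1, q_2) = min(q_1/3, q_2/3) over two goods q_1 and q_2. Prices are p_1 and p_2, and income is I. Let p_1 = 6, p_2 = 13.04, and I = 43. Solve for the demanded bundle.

q_1* = 2.2584, q_2* = 2.2584

With perfect complements, no substitution: consume in ratio q_1:q_2 = 3:3.
Budget: p_1·q_1 + p_2·q_1 = I, so (3·p_1 + 3·p_2)·q_1 = 3·I.
Demand: q_1*(p_1,p_2,I) = 3·I/(3·p_1 + 3·p_2), q_2* = 3·I/(3·p_1 + 3·p_2).
Here 3·6 + 3·13.04 = 57.12, giving q_1* = 2.2584 and q_2* = 2.2584.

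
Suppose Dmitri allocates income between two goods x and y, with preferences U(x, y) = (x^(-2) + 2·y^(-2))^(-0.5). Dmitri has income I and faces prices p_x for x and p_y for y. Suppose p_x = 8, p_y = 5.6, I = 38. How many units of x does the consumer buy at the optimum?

x* = 2.383

MRS = MU_x/MU_y = (1/2)·(y/x)^(3). Set equal to p_x/p_y.
Hence y/x = (2·p_x/p_y)^(1/(3)), i.e. raised to the 1/3 power.
With the ratio pinned down, the budget gives x* = I/(p_x + p_y·(y/x)) and y* = (y/x)·x*.
Numerically y/x = 1.418983, so x* = 38/(8 + 5.6·1.418983) = 2.383.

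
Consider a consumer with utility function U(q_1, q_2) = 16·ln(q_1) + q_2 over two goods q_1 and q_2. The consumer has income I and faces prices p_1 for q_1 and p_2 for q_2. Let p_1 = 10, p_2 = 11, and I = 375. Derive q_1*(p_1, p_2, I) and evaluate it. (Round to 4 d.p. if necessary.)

q_1* = 17.6

MU_q_1 = 16/q_1, MU_q_2 = 1. Tangency: 16/q_1 = p_1/p_2.
So q_1*(p_1,p_2) = 16·p_2/p_1, independent of income; and q_2* = (I − 16·p_2)/p_2.
At the given prices: q_1* = 16·11/10 = 17.6.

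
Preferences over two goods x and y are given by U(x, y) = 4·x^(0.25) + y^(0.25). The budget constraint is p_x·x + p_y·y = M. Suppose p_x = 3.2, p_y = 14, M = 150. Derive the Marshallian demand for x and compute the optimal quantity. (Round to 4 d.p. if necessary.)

From the CES first-order condition, 4·(y/x)^(0.75) = p_x/p_y.
Hence y/x = ((1/4)·p_x/p_y)^(1/(0.75)), i.e. raised to the 4/3 power.
Substitute y = (y/x)·x into the budget: x* = M/(p_x + p_y·(y/x)).
Numerically y/x = 0.02201, so x* = 150/(3.2 + 14·0.02201) = 42.7577.

x* = 42.7577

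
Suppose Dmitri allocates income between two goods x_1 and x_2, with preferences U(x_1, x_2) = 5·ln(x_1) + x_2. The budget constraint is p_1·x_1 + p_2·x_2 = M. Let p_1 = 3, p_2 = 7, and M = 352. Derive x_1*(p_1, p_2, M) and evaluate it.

Set MRS = p_1/p_2: (5/x_1)/1 = p_1/p_2.
So x_1*(p_1,p_2) = 5·p_2/p_1, independent of income; and x_2* = (M − 5·p_2)/p_2.
At the given prices: x_1* = 5·7/3 = 11.6667.

x_1* = 11.6667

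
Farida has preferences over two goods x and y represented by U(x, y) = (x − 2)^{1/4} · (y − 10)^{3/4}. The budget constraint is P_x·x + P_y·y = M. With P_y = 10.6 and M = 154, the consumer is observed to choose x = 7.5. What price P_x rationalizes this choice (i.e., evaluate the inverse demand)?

P_x = 2

Let x' = x−2, y' = y−10. MRS = (1/3)·y'/x' = P_x/P_y.
Substituting into the budget: x* = 2 + 0.25·(M − 2·P_x − 10·P_y)/P_x, and y* = 10 + 0.75·(…)/P_y.
Set x* = 7.5 in the demand function and solve for P_x: P_x = 2.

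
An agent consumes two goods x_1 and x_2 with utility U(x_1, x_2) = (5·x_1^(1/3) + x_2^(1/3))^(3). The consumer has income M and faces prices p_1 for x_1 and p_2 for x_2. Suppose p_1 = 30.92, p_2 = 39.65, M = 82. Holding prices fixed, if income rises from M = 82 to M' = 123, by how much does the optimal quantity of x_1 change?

Δx_1* = 1.2289

From the CES first-order condition, 5·(x_2/x_1)^(2/3) = p_1/p_2.
Hence x_2/x_1 = ((1/5)·p_1/p_2)^(1/(2/3)), i.e. raised to the 1.5 power.
Substitute x_2 = (x_2/x_1)·x_1 into the budget: x_1* = M/(p_1 + p_2·(x_2/x_1)).
Numerically x_2/x_1 = 0.061594, so x_1* = 82/(30.92 + 39.65·0.061594) = 2.4579.
At M' = 123: x_1* = 3.6868. Change: 3.6868 − 2.4579 = 1.2289.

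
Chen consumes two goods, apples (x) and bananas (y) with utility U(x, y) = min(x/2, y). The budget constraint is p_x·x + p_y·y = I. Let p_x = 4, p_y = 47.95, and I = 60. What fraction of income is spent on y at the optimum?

share on y = 0.857

With perfect complements, no substitution: consume in ratio x:y = 2:1.
Budget: p_x·x + p_y·(1/2)·x = I, so (2·p_x + p_y)·x = 2·I.
Demand: x*(p_x,p_y,I) = 2·I/(2·p_x + p_y), y* = I/(2·p_x + p_y).
Here 2·4 + 47.95 = 55.95, giving x* = 2.1448 and y* = 1.0724.
Expenditure on y: 47.95·1.0724 = 51.4209; share = 0.857.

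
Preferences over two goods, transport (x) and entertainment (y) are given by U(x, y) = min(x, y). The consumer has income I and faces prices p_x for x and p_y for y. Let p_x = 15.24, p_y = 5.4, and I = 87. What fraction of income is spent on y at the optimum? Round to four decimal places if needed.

share on y = 0.2616

Leontief preferences: the optimum is at the kink where x/1 = y/1, i.e. y = x.
Budget: p_x·x + p_y·x = I, so (p_x + p_y)·x = I.
Demand: x*(p_x,p_y,I) = I/(p_x + p_y), y* = I/(p_x + p_y).
Here 15.24 + 5.4 = 20.64, giving x* = 4.2151 and y* = 4.2151.
Expenditure on y: 5.4·4.2151 = 22.7616; share = 0.2616.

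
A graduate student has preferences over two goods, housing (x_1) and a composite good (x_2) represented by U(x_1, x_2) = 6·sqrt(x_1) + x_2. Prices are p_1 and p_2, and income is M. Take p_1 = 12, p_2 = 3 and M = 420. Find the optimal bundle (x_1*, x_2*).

MU_x_1 = 3/√x_1, MU_x_2 = 1. Tangency: 3/√x_1 = p_1/p_2.
Thus x_1* = (3·p_2/p_1)² — independent of M — with the rest of income spent on x_2.
Plugging in: x_1* = (3·3/12)² = 0.5625, x_2* = 137.75.

x_1* = 0.5625, x_2* = 137.75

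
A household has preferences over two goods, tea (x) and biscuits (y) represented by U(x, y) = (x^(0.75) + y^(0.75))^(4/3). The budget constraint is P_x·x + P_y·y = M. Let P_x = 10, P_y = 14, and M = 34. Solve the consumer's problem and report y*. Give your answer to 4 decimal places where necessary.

y* = 0.6487

From the CES first-order condition, (y/x)^(0.25) = P_x/P_y.
Solve for the ratio: y/x = [P_x/P_y]^(4).
Substitute y = (y/x)·x into the budget: x* = M/(P_x + P_y·(y/x)).
Numerically y/x = 0.260308, so x* = 34/(10 + 14·0.260308) = 2.4919 and y* = 0.260308·2.4919 = 0.6487.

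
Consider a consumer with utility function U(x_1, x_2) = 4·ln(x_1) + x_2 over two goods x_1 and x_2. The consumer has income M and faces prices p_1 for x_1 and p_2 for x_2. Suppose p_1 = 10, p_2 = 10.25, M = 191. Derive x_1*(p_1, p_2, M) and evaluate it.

Set MRS = p_1/p_2: (4/x_1)/1 = p_1/p_2.
So x_1*(p_1,p_2) = 4·p_2/p_1, independent of income; and x_2* = (M − 4·p_2)/p_2.
At the given prices: x_1* = 4·10.25/10 = 4.1.

x_1* = 4.1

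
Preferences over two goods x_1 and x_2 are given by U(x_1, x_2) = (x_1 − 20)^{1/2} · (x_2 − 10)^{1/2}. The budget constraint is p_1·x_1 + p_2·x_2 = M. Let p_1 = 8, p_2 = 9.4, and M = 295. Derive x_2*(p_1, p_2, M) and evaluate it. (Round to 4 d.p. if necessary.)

x_2* = 12.1809

MRS = (x_2−10)/(x_1−20). Tangency with p_1/p_2 gives x_2−10 = (p_1/p_2)·(x_1−20).
After buying the subsistence bundle (20, 10), a share 0.5 of the remaining income goes to x_1: x_1* = 20 + 0.5·(M − 20p_1 − 10p_2)/p_1.
Discretionary income = 295 − 20·8 − 10·9.4 = 41; x_2* = 10 + 0.5·41/9.4 = 12.1809.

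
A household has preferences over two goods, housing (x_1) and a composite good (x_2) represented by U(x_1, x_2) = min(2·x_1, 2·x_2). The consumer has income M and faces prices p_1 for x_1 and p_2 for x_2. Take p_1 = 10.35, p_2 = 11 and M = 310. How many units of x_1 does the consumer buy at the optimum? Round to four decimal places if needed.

With perfect complements, no substitution: consume in ratio x_1:x_2 = 2:2.
Budget: p_1·x_1 + p_2·x_1 = M, so (2·p_1 + 2·p_2)·x_1 = 2·M.
Demand: x_1*(p_1,p_2,M) = 2·M/(2·p_1 + 2·p_2), x_2* = 2·M/(2·p_1 + 2·p_2).
Here 2·10.35 + 2·11 = 42.7, giving x_1* = 14.5199.

x_1* = 14.5199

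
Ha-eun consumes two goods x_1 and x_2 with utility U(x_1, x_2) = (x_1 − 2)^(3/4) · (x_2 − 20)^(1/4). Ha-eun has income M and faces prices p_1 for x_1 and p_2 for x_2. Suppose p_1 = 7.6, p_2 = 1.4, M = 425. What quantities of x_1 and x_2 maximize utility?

MRS = 3·(x_2−20)/(x_1−2). Tangency with p_1/p_2 gives x_2−20 = (1/3)·(p_1/p_2)·(x_1−2).
Substituting into the budget: x_1* = 2 + 0.75·(M − 2·p_1 − 20·p_2)/p_1, and x_2* = 20 + 0.25·(…)/p_2.
Discretionary income = 425 − 2·7.6 − 20·1.4 = 381.8; x_1* = 2 + 0.75·381.8/7.6 = 39.6776; x_2* = 20 + 0.25·381.8/1.4 = 88.1786.

x_1* = 39.6776, x_2* = 88.1786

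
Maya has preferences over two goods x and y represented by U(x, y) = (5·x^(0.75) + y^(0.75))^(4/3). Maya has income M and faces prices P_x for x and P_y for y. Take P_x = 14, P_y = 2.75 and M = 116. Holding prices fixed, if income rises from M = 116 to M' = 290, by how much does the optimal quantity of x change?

MRS = MU_x/MU_y = 5·(y/x)^(0.25). Set equal to P_x/P_y.
Solve for the ratio: y/x = [(1/5)·P_x/P_y]^(4).
With the ratio pinned down, the budget gives x* = M/(P_x + P_y·(y/x)) and y* = (y/x)·x*.
Numerically y/x = 1.074735, so x* = 116/(14 + 2.75·1.074735) = 6.8414.
At M' = 290: x* = 17.1036. Change: 17.1036 − 6.8414 = 10.2621.

Δx* = 10.2621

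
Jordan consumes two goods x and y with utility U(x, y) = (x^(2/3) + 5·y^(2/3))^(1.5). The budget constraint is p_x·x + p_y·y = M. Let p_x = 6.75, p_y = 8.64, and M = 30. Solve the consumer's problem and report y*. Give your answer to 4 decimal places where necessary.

MRS = MU_x/MU_y = (1/5)·(y/x)^(1/3). Set equal to p_x/p_y.
Solve for the ratio: y/x = [5·p_x/p_y]^(3).
With the ratio pinned down, the budget gives x* = M/(p_x + p_y·(y/x)) and y* = (y/x)·x*.
Numerically y/x = 59.604645, so x* = 30/(6.75 + 8.64·59.604645) = 0.0575 and y* = 59.604645·0.0575 = 3.4273.

y* = 3.4273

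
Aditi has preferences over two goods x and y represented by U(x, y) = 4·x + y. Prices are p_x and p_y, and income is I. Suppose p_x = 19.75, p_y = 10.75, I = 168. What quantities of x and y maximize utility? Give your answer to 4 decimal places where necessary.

x* = 8.5063, y* = 0

Linear utility — the consumer picks whichever good has higher MU/price: 4/19.75 = 0.2025 vs 1/10.75 = 0.093.
x gives more utility per dollar, so spend all income on x: x* = I/p_x, y* = 0.
Numerically: x* = 8.5063, y* = 0.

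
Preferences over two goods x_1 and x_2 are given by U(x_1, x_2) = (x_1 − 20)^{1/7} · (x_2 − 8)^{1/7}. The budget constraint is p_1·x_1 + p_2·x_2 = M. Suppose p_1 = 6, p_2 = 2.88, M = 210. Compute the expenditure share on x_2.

share on x_2 = 0.2691

Let x_1' = x_1−20, x_2' = x_2−8. MRS = x_2'/x_1' = p_1/p_2.
After buying the subsistence bundle (20, 8), a share 0.5 of the remaining income goes to x_1: x_1* = 20 + 0.5·(M − 20p_1 − 8p_2)/p_1.
Discretionary income = 210 − 20·6 − 8·2.88 = 66.96; x_1* = 20 + 0.5·66.96/6 = 25.58; x_2* = 8 + 0.5·66.96/2.88 = 19.625.
Expenditure on x_2: 2.88·19.625 = 56.52; share = 0.2691.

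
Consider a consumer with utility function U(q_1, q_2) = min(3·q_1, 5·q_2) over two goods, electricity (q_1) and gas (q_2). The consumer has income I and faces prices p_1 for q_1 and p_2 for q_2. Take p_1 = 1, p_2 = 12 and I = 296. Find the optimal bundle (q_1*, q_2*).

q_1* = 36.0976, q_2* = 21.6585

Leontief preferences: the optimum is at the kink where q_1/5 = q_2/3, i.e. q_2 = (3/5)·q_1.
Budget: p_1·q_1 + p_2·(3/5)·q_1 = I, so (5·p_1 + 3·p_2)·q_1 = 5·I.
Demand: q_1*(p_1,p_2,I) = 5·I/(5·p_1 + 3·p_2), q_2* = 3·I/(5·p_1 + 3·p_2).
Here 5·1 + 3·12 = 41, giving q_1* = 36.0976 and q_2* = 21.6585.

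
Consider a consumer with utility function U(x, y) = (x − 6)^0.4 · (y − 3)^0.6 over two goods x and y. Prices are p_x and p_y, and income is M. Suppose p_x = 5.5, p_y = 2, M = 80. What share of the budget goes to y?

Let x' = x−6, y' = y−3. MRS = (2/3)·y'/x' = p_x/p_y.
After buying the subsistence bundle (6, 3), a share 0.4 of the remaining income goes to x: x* = 6 + 0.4·(M − 6p_x − 3p_y)/p_x.
Discretionary income = 80 − 6·5.5 − 3·2 = 41; x* = 6 + 0.4·41/5.5 = 8.9818; y* = 3 + 0.6·41/2 = 15.3.
Expenditure on y: 2·15.3 = 30.6; share = 0.3825.

share on y = 0.3825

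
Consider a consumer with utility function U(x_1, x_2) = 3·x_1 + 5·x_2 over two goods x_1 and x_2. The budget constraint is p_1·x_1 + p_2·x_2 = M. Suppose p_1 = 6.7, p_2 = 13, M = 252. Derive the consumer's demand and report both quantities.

x_1* = 37.6119, x_2* = 0

Perfect substitutes: compare marginal utility per dollar. 3/p_1 vs 5/p_2 → 0.4478 vs 0.3846.
x_1 gives more utility per dollar, so spend all income on x_1: x_1* = M/p_1, x_2* = 0.
Numerically: x_1* = 37.6119, x_2* = 0.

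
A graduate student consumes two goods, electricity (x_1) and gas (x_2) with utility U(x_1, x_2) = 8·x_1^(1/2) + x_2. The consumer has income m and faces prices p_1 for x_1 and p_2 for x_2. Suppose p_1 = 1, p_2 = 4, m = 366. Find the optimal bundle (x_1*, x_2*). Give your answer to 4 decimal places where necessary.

Utility is quasi-linear in x_2; the FOC for x_1 is 4/√x_1 = p_1/p_2.
Thus x_1* = (4·p_2/p_1)² — independent of m — with the rest of income spent on x_2.
Plugging in: x_1* = (4·4/1)² = 256, x_2* = 27.5.

x_1* = 256, x_2* = 27.5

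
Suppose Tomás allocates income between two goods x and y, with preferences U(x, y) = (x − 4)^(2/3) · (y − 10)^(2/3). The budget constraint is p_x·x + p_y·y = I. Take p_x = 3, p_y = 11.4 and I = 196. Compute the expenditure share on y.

share on y = 0.7602

MRS = (y−10)/(x−4). Tangency with p_x/p_y gives y−10 = (p_x/p_y)·(x−4).
Substituting into the budget: x* = 4 + 0.5·(I − 4·p_x − 10·p_y)/p_x, and y* = 10 + 0.5·(…)/p_y.
Discretionary income = 196 − 4·3 − 10·11.4 = 70; x* = 4 + 0.5·70/3 = 15.6667; y* = 10 + 0.5·70/11.4 = 13.0702.
Expenditure on y: 11.4·13.0702 = 149; share = 0.7602.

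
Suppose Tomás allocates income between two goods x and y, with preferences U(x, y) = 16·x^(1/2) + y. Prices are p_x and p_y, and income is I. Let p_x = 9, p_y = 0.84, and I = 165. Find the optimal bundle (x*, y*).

Thus x* = (8·p_y/p_x)² — independent of I — with the rest of income spent on y.
Plugging in: x* = (8·0.84/9)² = 0.5575, y* = 190.4552.

x* = 0.5575, y* = 190.4552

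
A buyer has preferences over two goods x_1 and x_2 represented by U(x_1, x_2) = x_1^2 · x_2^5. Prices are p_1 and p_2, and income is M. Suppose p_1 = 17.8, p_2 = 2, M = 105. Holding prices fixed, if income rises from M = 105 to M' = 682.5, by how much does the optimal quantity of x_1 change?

Demand: x_1*(p_1,p_2,M) = 2/7·M/p_1 and x_2* = 5/7·M/p_2.
At p_1=17.8, p_2=2, M=105: x_1* = 2/7·105/17.8 = 1.6854.
At M' = 682.5: x_1* = 10.9551. Change: 10.9551 − 1.6854 = 9.2697.

Δx_1* = 9.2697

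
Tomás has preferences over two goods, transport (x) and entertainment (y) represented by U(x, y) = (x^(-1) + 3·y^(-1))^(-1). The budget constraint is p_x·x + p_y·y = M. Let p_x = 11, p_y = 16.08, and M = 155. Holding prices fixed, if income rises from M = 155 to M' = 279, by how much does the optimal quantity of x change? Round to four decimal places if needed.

Δx* = 3.6432

MU_x ∝ x^(-2), MU_y ∝ 3·y^(-2), so MRS = (1/3)·(y/x)^(2) = p_x/p_y.
Hence y/x = (3·p_x/p_y)^(1/(2)), i.e. raised to the 0.5 power.
With the ratio pinned down, the budget gives x* = M/(p_x + p_y·(y/x)) and y* = (y/x)·x*.
Numerically y/x = 1.432564, so x* = 155/(11 + 16.08·1.432564) = 4.5541.
At M' = 279: x* = 8.1973. Change: 8.1973 − 4.5541 = 3.6432.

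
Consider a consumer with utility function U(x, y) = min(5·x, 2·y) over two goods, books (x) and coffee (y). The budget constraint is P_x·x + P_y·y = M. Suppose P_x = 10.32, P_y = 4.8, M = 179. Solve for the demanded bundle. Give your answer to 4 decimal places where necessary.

With perfect complements, no substitution: consume in ratio x:y = 2:5.
Budget: P_x·x + P_y·(5/2)·x = M, so (2·P_x + 5·P_y)·x = 2·M.
Demand: x*(P_x,P_y,M) = 2·M/(2·P_x + 5·P_y), y* = 5·M/(2·P_x + 5·P_y).
Here 2·10.32 + 5·4.8 = 44.64, giving x* = 8.0197 and y* = 20.0493.

x* = 8.0197, y* = 20.0493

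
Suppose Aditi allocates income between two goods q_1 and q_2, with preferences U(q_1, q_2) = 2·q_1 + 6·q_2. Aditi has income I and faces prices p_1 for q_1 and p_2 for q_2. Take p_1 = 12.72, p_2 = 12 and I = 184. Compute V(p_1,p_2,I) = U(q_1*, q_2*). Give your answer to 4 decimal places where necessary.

V = 92

Linear utility — the consumer picks whichever good has higher MU/price: 2/12.72 = 0.1572 vs 6/12 = 0.5.
q_2 gives more utility per dollar, so spend all income on q_2: q_2* = I/p_2, q_1* = 0.
Numerically: q_1* = 0, q_2* = 15.3333.
Utility at the optimum: U(0, 15.3333) = 92.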